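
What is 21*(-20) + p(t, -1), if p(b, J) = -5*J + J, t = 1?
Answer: -416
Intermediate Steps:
p(b, J) = -4*J
21*(-20) + p(t, -1) = 21*(-20) - 4*(-1) = -420 + 4 = -416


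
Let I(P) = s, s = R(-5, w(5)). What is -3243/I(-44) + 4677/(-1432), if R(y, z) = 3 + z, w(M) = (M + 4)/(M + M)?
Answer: -15540721/18616 ≈ -834.80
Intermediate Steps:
w(M) = (4 + M)/(2*M) (w(M) = (4 + M)/((2*M)) = (4 + M)*(1/(2*M)) = (4 + M)/(2*M))
s = 39/10 (s = 3 + (½)*(4 + 5)/5 = 3 + (½)*(⅕)*9 = 3 + 9/10 = 39/10 ≈ 3.9000)
I(P) = 39/10
-3243/I(-44) + 4677/(-1432) = -3243/39/10 + 4677/(-1432) = -3243*10/39 + 4677*(-1/1432) = -10810/13 - 4677/1432 = -15540721/18616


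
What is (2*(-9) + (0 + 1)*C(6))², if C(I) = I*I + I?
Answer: 576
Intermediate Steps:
C(I) = I + I² (C(I) = I² + I = I + I²)
(2*(-9) + (0 + 1)*C(6))² = (2*(-9) + (0 + 1)*(6*(1 + 6)))² = (-18 + 1*(6*7))² = (-18 + 1*42)² = (-18 + 42)² = 24² = 576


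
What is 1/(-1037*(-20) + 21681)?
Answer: 1/42421 ≈ 2.3573e-5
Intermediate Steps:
1/(-1037*(-20) + 21681) = 1/(20740 + 21681) = 1/42421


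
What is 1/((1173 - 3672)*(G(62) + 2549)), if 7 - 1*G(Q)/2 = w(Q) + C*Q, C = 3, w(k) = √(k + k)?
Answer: -313/1713594645 - 4*√31/11995162515 ≈ -1.8451e-7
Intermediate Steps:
w(k) = √2*√k (w(k) = √(2*k) = √2*√k)
G(Q) = 14 - 6*Q - 2*√2*√Q (G(Q) = 14 - 2*(√2*√Q + 3*Q) = 14 - 2*(3*Q + √2*√Q) = 14 + (-6*Q - 2*√2*√Q) = 14 - 6*Q - 2*√2*√Q)
1/((1173 - 3672)*(G(62) + 2549)) = 1/((1173 - 3672)*((14 - 6*62 - 2*√2*√62) + 2549)) = 1/(-2499*((14 - 372 - 4*√31) + 2549)) = 1/(-2499*((-358 - 4*√31) + 2549)) = 1/(-2499*(2191 - 4*√31)) = 1/(-5475309 + 9996*√31)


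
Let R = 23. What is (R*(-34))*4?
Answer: -3128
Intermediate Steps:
(R*(-34))*4 = (23*(-34))*4 = -782*4 = -3128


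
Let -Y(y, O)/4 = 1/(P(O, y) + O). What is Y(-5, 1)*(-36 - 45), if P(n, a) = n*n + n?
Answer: 108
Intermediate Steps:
P(n, a) = n + n² (P(n, a) = n² + n = n + n²)
Y(y, O) = -4/(O + O*(1 + O)) (Y(y, O) = -4/(O*(1 + O) + O) = -4/(O + O*(1 + O)))
Y(-5, 1)*(-36 - 45) = (-4/(1*(2 + 1)))*(-36 - 45) = -4*1/3*(-81) = -4*1*⅓*(-81) = -4/3*(-81) = 108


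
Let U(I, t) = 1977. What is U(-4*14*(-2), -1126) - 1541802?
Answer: -1539825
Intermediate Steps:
U(-4*14*(-2), -1126) - 1541802 = 1977 - 1541802 = -1539825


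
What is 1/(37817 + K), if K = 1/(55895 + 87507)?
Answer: 143402/5423033435 ≈ 2.6443e-5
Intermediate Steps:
K = 1/143402 ≈ 6.9734e-6
1/(37817 + K) = 1/(37817 + 1/143402) = 1/(5423033435/143402) = 143402/5423033435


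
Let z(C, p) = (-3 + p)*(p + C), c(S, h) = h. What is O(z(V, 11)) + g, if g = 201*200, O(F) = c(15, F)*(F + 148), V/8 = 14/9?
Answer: 8353960/81 ≈ 1.0314e+5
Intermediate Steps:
V = 112/9 (V = 8*(14/9) = 112/9 ≈ 12.444)
z(C, p) = (-3 + p)*(C + p)
O(F) = F*(148 + F) (O(F) = F*(F + 148) = F*(148 + F))
g = 40200
O(z(V, 11)) + g = (11**2 - 3*112/9 - 3*11 + (112/9)*11)*(148 + (11**2 - 3*112/9 - 3*11 + (112/9)*11)) + 40200 = (121 - 112/3 - 33 + 1232/9)*(148 + (121 - 112/3 - 33 + 1232/9)) + 40200 = 1688*(148 + 1688/9)/9 + 40200 = (1688/9)*(3020/9) + 40200 = 5097760/81 + 40200 = 8353960/81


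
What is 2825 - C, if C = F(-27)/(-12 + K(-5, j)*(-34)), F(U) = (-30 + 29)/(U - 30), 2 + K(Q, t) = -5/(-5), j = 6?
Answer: 3542549/1254 ≈ 2825.0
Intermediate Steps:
K(Q, t) = -1 (K(Q, t) = -2 - 5/(-5) = -2 - 5*(-1/5) = -2 + 1 = -1)
F(U) = -1/(-30 + U)
C = 1/1254 (C = (-1/(-30 - 27))/(-12 - 1*(-34)) = (-1/(-57))/(-12 + 34) = -1*(-1/57)/22 = (1/57)*(1/22) = 1/1254 ≈ 0.00079745)
2825 - C = 2825 - 1*1/1254 = 2825 - 1/1254 = 3542549/1254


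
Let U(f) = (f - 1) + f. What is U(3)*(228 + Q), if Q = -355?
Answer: -635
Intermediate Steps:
U(f) = -1 + 2*f (U(f) = (-1 + f) + f = -1 + 2*f)
U(3)*(228 + Q) = (-1 + 2*3)*(228 - 355) = (-1 + 6)*(-127) = 5*(-127) = -635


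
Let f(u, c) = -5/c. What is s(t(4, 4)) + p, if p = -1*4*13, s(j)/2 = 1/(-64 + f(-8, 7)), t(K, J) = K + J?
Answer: -23570/453 ≈ -52.031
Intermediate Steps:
t(K, J) = J + K
s(j) = -14/453 (s(j) = 2/(-64 - 5/7) = 2/(-453/7) = 2*(-7/453) = -14/453)
p = -52 (p = -4*13 = -52)
s(t(4, 4)) + p = -14/453 - 52 = -23570/453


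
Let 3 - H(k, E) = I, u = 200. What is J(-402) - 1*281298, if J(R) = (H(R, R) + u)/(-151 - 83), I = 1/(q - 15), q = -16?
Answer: -340090331/1209 ≈ -2.8130e+5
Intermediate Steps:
I = -1/31 (I = 1/(-16 - 15) = 1/(-31) = -1/31 ≈ -0.032258)
H(k, E) = 94/31 (H(k, E) = 3 - 1*(-1/31) = 3 + 1/31 = 94/31)
J(R) = -1049/1209 (J(R) = (94/31 + 200)/(-151 - 83) = (6294/31)/(-234) = (6294/31)*(-1/234) = -1049/1209)
J(-402) - 1*281298 = -1049/1209 - 1*281298 = -1049/1209 - 281298 = -340090331/1209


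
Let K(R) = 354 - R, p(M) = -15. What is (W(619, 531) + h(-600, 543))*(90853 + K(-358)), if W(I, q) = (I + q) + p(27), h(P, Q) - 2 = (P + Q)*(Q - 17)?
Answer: -2641192425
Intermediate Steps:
h(P, Q) = 2 + (-17 + Q)*(P + Q) (h(P, Q) = 2 + (P + Q)*(Q - 17) = 2 + (P + Q)*(-17 + Q) = 2 + (-17 + Q)*(P + Q))
W(I, q) = -15 + I + q (W(I, q) = (I + q) - 15 = -15 + I + q)
(W(619, 531) + h(-600, 543))*(90853 + K(-358)) = ((-15 + 619 + 531) + (2 + 543**2 - 17*(-600) - 17*543 - 600*543))*(90853 + (354 - 1*(-358))) = (1135 + (2 + 294849 + 10200 - 9231 - 325800))*(90853 + (354 + 358)) = (1135 - 29980)*(90853 + 712) = -28845*91565 = -2641192425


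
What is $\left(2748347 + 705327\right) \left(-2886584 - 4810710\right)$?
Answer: $-26583944158156$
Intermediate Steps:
$\left(2748347 + 705327\right) \left(-2886584 - 4810710\right) = 3453674 \left(-2886584 - 4810710\right) = 3453674 \left(-7697294\right) = -26583944158156$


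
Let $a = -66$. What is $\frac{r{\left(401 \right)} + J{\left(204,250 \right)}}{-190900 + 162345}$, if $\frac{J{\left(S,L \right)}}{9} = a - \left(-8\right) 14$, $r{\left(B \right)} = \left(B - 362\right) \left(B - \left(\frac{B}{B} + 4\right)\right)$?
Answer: $- \frac{15858}{28555} \approx -0.55535$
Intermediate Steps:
$r{\left(B \right)} = \left(-362 + B\right) \left(-5 + B\right)$ ($r{\left(B \right)} = \left(-362 + B\right) \left(B - \left(1 + 4\right)\right) = \left(-362 + B\right) \left(B - 5\right) = \left(-362 + B\right) \left(-5 + B\right)$)
$J{\left(S,L \right)} = 414$ ($J{\left(S,L \right)} = 9 \left(-66 - \left(-8\right) 14\right) = 9 \left(-66 - -112\right) = 9 \left(-66 + 112\right) = 9 \cdot 46 = 414$)
$\frac{r{\left(401 \right)} + J{\left(204,250 \right)}}{-190900 + 162345} = \frac{\left(1810 + 401^{2} - 147167\right) + 414}{-190900 + 162345} = \frac{\left(1810 + 160801 - 147167\right) + 414}{-28555} = \left(15444 + 414\right) \left(- \frac{1}{28555}\right) = 15858 \left(- \frac{1}{28555}\right) = - \frac{15858}{28555}$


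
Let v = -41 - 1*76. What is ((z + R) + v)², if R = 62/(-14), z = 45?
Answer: 286225/49 ≈ 5841.3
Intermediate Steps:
R = -31/7 (R = 62*(-1/14) = -31/7 ≈ -4.4286)
v = -117 (v = -41 - 76 = -117)
((z + R) + v)² = ((45 - 31/7) - 117)² = (284/7 - 117)² = (-535/7)² = 286225/49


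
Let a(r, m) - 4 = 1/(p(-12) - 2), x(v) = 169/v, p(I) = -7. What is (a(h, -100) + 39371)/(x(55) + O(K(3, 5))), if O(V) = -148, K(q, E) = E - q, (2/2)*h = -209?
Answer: -19490570/71739 ≈ -271.69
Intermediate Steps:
h = -209
a(r, m) = 35/9 (a(r, m) = 4 + 1/(-7 - 2) = 4 + 1/(-9) = 4 - 1/9 = 35/9)
(a(h, -100) + 39371)/(x(55) + O(K(3, 5))) = (35/9 + 39371)/(169/55 - 148) = 354374/(9*(169*(1/55) - 148)) = 354374/(9*(169/55 - 148)) = 354374/(9*(-7971/55)) = (354374/9)*(-55/7971) = -19490570/71739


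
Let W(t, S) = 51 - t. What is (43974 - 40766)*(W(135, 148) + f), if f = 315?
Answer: 741048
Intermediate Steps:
(43974 - 40766)*(W(135, 148) + f) = (43974 - 40766)*((51 - 1*135) + 315) = 3208*((51 - 135) + 315) = 3208*(-84 + 315) = 3208*231 = 741048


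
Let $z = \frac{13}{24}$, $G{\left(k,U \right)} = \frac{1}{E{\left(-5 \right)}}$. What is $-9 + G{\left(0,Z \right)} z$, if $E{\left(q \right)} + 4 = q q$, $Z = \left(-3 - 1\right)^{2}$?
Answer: $- \frac{4523}{504} \approx -8.9742$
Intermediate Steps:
$Z = 16$ ($Z = \left(-4\right)^{2} = 16$)
$E{\left(q \right)} = -4 + q^{2}$ ($E{\left(q \right)} = -4 + q q = -4 + q^{2}$)
$G{\left(k,U \right)} = \frac{1}{21}$ ($G{\left(k,U \right)} = \frac{1}{-4 + \left(-5\right)^{2}} = \frac{1}{-4 + 25} = \frac{1}{21}$)
$z = \frac{13}{24}$ ($z = 13 \cdot \frac{1}{24} = \frac{13}{24} \approx 0.54167$)
$-9 + G{\left(0,Z \right)} z = -9 + \frac{1}{21} \cdot \frac{13}{24} = -9 + \frac{13}{504} = - \frac{4523}{504}$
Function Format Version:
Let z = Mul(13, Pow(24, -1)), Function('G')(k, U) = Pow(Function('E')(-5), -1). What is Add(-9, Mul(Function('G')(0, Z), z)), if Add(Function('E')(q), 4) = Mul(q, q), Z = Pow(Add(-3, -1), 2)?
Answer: Rational(-4523, 504) ≈ -8.9742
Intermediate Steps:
Z = 16 (Z = Pow(-4, 2) = 16)
Function('E')(q) = Add(-4, Pow(q, 2)) (Function('E')(q) = Add(-4, Mul(q, q)) = Add(-4, Pow(q, 2)))
Function('G')(k, U) = Rational(1, 21) (Function('G')(k, U) = Pow(Add(-4, Pow(-5, 2)), -1) = Pow(Add(-4, 25), -1) = Pow(21, -1) = Rational(1, 21))
z = Rational(13, 24) (z = Mul(13, Rational(1, 24)) = Rational(13, 24) ≈ 0.54167)
Add(-9, Mul(Function('G')(0, Z), z)) = Add(-9, Mul(Rational(1, 21), Rational(13, 24))) = Add(-9, Rational(13, 504)) = Rational(-4523, 504)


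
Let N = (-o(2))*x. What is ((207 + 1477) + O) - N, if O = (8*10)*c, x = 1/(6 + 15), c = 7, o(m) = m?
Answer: 47126/21 ≈ 2244.1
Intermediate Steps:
x = 1/21 ≈ 0.047619
O = 560 (O = (8*10)*7 = 80*7 = 560)
N = -2/21 (N = -1*2*(1/21) = -2*1/21 = -2/21 ≈ -0.095238)
((207 + 1477) + O) - N = ((207 + 1477) + 560) - 1*(-2/21) = (1684 + 560) + 2/21 = 2244 + 2/21 = 47126/21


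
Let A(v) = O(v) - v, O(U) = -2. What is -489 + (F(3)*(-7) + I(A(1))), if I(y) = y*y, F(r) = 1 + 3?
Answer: -508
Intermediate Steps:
F(r) = 4
A(v) = -2 - v
I(y) = y**2
-489 + (F(3)*(-7) + I(A(1))) = -489 + (4*(-7) + (-2 - 1*1)**2) = -489 + (-28 + (-2 - 1)**2) = -489 + (-28 + (-3)**2) = -489 + (-28 + 9) = -489 - 19 = -508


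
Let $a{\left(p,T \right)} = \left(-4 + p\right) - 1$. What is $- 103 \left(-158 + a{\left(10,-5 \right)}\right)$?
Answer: $15759$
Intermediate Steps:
$a{\left(p,T \right)} = -5 + p$
$- 103 \left(-158 + a{\left(10,-5 \right)}\right) = - 103 \left(-158 + \left(-5 + 10\right)\right) = - 103 \left(-158 + 5\right) = \left(-103\right) \left(-153\right) = 15759$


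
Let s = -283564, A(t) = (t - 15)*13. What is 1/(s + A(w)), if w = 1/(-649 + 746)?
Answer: -97/27524610 ≈ -3.5241e-6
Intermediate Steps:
w = 1/97 ≈ 0.010309
A(t) = -195 + 13*t (A(t) = (-15 + t)*13 = -195 + 13*t)
1/(s + A(w)) = 1/(-283564 + (-195 + 13*(1/97))) = 1/(-283564 + (-195 + 13/97)) = 1/(-283564 - 18902/97) = 1/(-27524610/97) = -97/27524610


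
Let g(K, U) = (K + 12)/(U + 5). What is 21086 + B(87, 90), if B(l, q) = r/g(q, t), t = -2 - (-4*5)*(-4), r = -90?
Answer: 359617/17 ≈ 21154.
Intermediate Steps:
t = -82 (t = -2 - (-20)*(-4) = -2 - 1*80 = -2 - 80 = -82)
g(K, U) = (12 + K)/(5 + U)
B(l, q) = -90/(-12/77 - q/77) (B(l, q) = -90*(5 - 82)/(12 + q) = -90*(-77/(12 + q)) = -90/(-12/77 - q/77))
21086 + B(87, 90) = 21086 + 6930/(12 + 90) = 21086 + 6930/102 = 21086 + 6930*(1/102) = 21086 + 1155/17 = 359617/17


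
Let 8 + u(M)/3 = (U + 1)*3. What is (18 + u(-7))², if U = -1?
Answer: 36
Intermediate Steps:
u(M) = -24 (u(M) = -24 + 3*((-1 + 1)*3) = -24 + 3*(0*3) = -24 + 3*0 = -24 + 0 = -24)
(18 + u(-7))² = (18 - 24)² = (-6)² = 36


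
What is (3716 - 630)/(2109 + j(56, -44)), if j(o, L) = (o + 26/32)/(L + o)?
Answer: 197504/135279 ≈ 1.4600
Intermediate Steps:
j(o, L) = (13/16 + o)/(L + o) (j(o, L) = (o + 26*(1/32))/(L + o) = (o + 13/16)/(L + o) = (13/16 + o)/(L + o))
(3716 - 630)/(2109 + j(56, -44)) = (3716 - 630)/(2109 + (13/16 + 56)/(-44 + 56)) = 3086/(2109 + (909/16)/12) = 3086/(2109 + (1/12)*(909/16)) = 3086/(2109 + 303/64) = 3086/(135279/64) = 3086*(64/135279) = 197504/135279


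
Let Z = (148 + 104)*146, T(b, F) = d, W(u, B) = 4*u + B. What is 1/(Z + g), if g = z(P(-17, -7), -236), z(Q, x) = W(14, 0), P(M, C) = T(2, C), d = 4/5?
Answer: 1/36848 ≈ 2.7139e-5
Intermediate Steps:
d = 4/5 (d = 4*(1/5) = 4/5 ≈ 0.80000)
W(u, B) = B + 4*u
T(b, F) = 4/5
P(M, C) = 4/5
z(Q, x) = 56 (z(Q, x) = 0 + 4*14 = 0 + 56 = 56)
Z = 36792 (Z = 252*146 = 36792)
g = 56
1/(Z + g) = 1/(36792 + 56) = 1/36848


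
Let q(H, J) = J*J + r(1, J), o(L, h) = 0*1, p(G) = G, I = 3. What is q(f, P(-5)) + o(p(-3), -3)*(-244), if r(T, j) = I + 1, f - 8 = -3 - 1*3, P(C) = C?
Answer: 29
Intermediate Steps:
f = 2 (f = 8 + (-3 - 1*3) = 8 + (-3 - 3) = 8 - 6 = 2)
r(T, j) = 4 (r(T, j) = 3 + 1 = 4)
o(L, h) = 0
q(H, J) = 4 + J² (q(H, J) = J*J + 4 = J² + 4 = 4 + J²)
q(f, P(-5)) + o(p(-3), -3)*(-244) = (4 + (-5)²) + 0*(-244) = (4 + 25) + 0 = 29 + 0 = 29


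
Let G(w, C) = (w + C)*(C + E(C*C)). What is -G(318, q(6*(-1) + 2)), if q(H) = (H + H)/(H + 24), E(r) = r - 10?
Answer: 406528/125 ≈ 3252.2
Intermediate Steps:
E(r) = -10 + r
q(H) = 2*H/(24 + H) (q(H) = (2*H)/(24 + H) = 2*H/(24 + H))
G(w, C) = (C + w)*(-10 + C + C²) (G(w, C) = (w + C)*(C + (-10 + C*C)) = (C + w)*(C + (-10 + C²)) = (C + w)*(-10 + C + C²))
-G(318, q(6*(-1) + 2)) = -((2*(6*(-1) + 2)/(24 + (6*(-1) + 2)))² + (2*(6*(-1) + 2)/(24 + (6*(-1) + 2)))*318 + (2*(6*(-1) + 2)/(24 + (6*(-1) + 2)))*(-10 + (2*(6*(-1) + 2)/(24 + (6*(-1) + 2)))²) + 318*(-10 + (2*(6*(-1) + 2)/(24 + (6*(-1) + 2)))²)) = -((2*(-6 + 2)/(24 + (-6 + 2)))² + (2*(-6 + 2)/(24 + (-6 + 2)))*318 + (2*(-6 + 2)/(24 + (-6 + 2)))*(-10 + (2*(-6 + 2)/(24 + (-6 + 2)))²) + 318*(-10 + (2*(-6 + 2)/(24 + (-6 + 2)))²)) = -((2*(-4)/(24 - 4))² + (2*(-4)/(24 - 4))*318 + (2*(-4)/(24 - 4))*(-10 + (2*(-4)/(24 - 4))²) + 318*(-10 + (2*(-4)/(24 - 4))²)) = -((2*(-4)/20)² + (2*(-4)/20)*318 + (2*(-4)/20)*(-10 + (2*(-4)/20)²) + 318*(-10 + (2*(-4)/20)²)) = -((2*(-4)*(1/20))² + (2*(-4)*(1/20))*318 + (2*(-4)*(1/20))*(-10 + (2*(-4)*(1/20))²) + 318*(-10 + (2*(-4)*(1/20))²)) = -((-⅖)² - ⅖*318 - 2*(-10 + (-⅖)²)/5 + 318*(-10 + (-⅖)²)) = -(4/25 - 636/5 - 2*(-10 + 4/25)/5 + 318*(-10 + 4/25)) = -(4/25 - 636/5 - ⅖*(-246/25) + 318*(-246/25)) = -(4/25 - 636/5 + 492/125 - 78228/25) = -1*(-406528/125) = 406528/125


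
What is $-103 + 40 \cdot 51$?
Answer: $1937$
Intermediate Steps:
$-103 + 40 \cdot 51 = -103 + 2040 = 1937$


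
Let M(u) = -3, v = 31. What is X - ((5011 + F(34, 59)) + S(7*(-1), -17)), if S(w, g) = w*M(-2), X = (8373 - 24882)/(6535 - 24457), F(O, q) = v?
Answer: -30240859/5974 ≈ -5062.1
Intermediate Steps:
F(O, q) = 31
X = 5503/5974 (X = -16509/(-17922) = -16509*(-1/17922) = 5503/5974 ≈ 0.92116)
S(w, g) = -3*w (S(w, g) = w*(-3) = -3*w)
X - ((5011 + F(34, 59)) + S(7*(-1), -17)) = 5503/5974 - ((5011 + 31) - 21*(-1)) = 5503/5974 - (5042 - 3*(-7)) = 5503/5974 - (5042 + 21) = 5503/5974 - 1*5063 = 5503/5974 - 5063 = -30240859/5974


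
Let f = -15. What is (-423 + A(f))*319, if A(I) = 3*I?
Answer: -149292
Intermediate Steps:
(-423 + A(f))*319 = (-423 + 3*(-15))*319 = (-423 - 45)*319 = -468*319 = -149292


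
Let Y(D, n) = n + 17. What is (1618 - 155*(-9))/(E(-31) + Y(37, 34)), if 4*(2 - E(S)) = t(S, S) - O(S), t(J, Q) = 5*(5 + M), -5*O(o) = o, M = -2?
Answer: 15065/254 ≈ 59.311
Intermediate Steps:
O(o) = -o/5
t(J, Q) = 15 (t(J, Q) = 5*(5 - 2) = 5*3 = 15)
Y(D, n) = 17 + n
E(S) = -7/4 - S/20 (E(S) = 2 - (15 - (-1)*S/5)/4 = 2 - (15 + S/5)/4 = 2 + (-15/4 - S/20) = -7/4 - S/20)
(1618 - 155*(-9))/(E(-31) + Y(37, 34)) = (1618 - 155*(-9))/((-7/4 - 1/20*(-31)) + (17 + 34)) = (1618 + 1395)/((-7/4 + 31/20) + 51) = 3013/(-⅕ + 51) = 3013/(254/5) = 3013*(5/254) = 15065/254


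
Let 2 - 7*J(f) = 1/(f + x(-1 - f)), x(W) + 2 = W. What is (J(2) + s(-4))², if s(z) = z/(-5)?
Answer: 289/225 ≈ 1.2844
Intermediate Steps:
x(W) = -2 + W
s(z) = -z/5 (s(z) = z*(-⅕) = -z/5)
J(f) = ⅓ (J(f) = 2/7 - 1/(7*(f + (-2 + (-1 - f)))) = 2/7 - 1/(7*(f + (-3 - f))) = 2/7 - ⅐/(-3) = 2/7 - ⅐*(-⅓) = 2/7 + 1/21 = ⅓)
(J(2) + s(-4))² = (⅓ - ⅕*(-4))² = (⅓ + ⅘)² = (17/15)² = 289/225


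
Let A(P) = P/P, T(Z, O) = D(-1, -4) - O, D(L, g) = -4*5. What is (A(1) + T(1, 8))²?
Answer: 729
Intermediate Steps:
D(L, g) = -20
T(Z, O) = -20 - O
A(P) = 1
(A(1) + T(1, 8))² = (1 + (-20 - 1*8))² = (1 + (-20 - 8))² = (1 - 28)² = (-27)² = 729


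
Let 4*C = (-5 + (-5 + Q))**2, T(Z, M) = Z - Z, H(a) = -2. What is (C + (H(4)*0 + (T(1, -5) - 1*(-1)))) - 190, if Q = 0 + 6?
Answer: -185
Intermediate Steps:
Q = 6
T(Z, M) = 0
C = 4 (C = (-5 + (-5 + 6))**2/4 = (-5 + 1)**2/4 = (1/4)*(-4)**2 = (1/4)*16 = 4)
(C + (H(4)*0 + (T(1, -5) - 1*(-1)))) - 190 = (4 + (-2*0 + (0 - 1*(-1)))) - 190 = (4 + (0 + (0 + 1))) - 190 = (4 + (0 + 1)) - 190 = (4 + 1) - 190 = 5 - 190 = -185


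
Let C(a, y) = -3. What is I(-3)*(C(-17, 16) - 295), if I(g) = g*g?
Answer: -2682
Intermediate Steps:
I(g) = g**2
I(-3)*(C(-17, 16) - 295) = (-3)**2*(-3 - 295) = 9*(-298) = -2682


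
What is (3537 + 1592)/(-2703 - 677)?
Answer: -5129/3380 ≈ -1.5175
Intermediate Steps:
(3537 + 1592)/(-2703 - 677) = 5129/(-3380) = 5129*(-1/3380) = -5129/3380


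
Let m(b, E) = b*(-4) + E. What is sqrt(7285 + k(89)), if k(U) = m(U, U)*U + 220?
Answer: I*sqrt(16258) ≈ 127.51*I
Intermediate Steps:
m(b, E) = E - 4*b (m(b, E) = -4*b + E = E - 4*b)
k(U) = 220 - 3*U**2 (k(U) = (U - 4*U)*U + 220 = (-3*U)*U + 220 = -3*U**2 + 220 = 220 - 3*U**2)
sqrt(7285 + k(89)) = sqrt(7285 + (220 - 3*89**2)) = sqrt(7285 + (220 - 3*7921)) = sqrt(7285 + (220 - 23763)) = sqrt(7285 - 23543) = sqrt(-16258) = I*sqrt(16258)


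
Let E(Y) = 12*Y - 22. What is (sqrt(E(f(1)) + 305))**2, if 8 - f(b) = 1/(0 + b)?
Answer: 367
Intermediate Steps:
f(b) = 8 - 1/b (f(b) = 8 - 1/(0 + b) = 8 - 1/b)
E(Y) = -22 + 12*Y
(sqrt(E(f(1)) + 305))**2 = (sqrt((-22 + 12*(8 - 1/1)) + 305))**2 = (sqrt((-22 + 12*(8 - 1*1)) + 305))**2 = (sqrt((-22 + 12*(8 - 1)) + 305))**2 = (sqrt((-22 + 12*7) + 305))**2 = (sqrt((-22 + 84) + 305))**2 = (sqrt(62 + 305))**2 = (sqrt(367))**2 = 367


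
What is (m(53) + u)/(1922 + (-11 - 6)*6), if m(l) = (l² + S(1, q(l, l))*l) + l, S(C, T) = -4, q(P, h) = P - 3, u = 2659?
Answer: 5309/1820 ≈ 2.9170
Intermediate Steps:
q(P, h) = -3 + P
m(l) = l² - 3*l (m(l) = (l² - 4*l) + l = l² - 3*l)
(m(53) + u)/(1922 + (-11 - 6)*6) = (53*(-3 + 53) + 2659)/(1922 + (-11 - 6)*6) = (53*50 + 2659)/(1922 - 17*6) = (2650 + 2659)/(1922 - 102) = 5309/1820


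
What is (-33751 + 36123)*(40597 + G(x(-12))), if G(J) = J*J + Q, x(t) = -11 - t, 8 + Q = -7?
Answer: 96262876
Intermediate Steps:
Q = -15 (Q = -8 - 7 = -15)
G(J) = -15 + J**2 (G(J) = J*J - 15 = J**2 - 15 = -15 + J**2)
(-33751 + 36123)*(40597 + G(x(-12))) = (-33751 + 36123)*(40597 + (-15 + (-11 - 1*(-12))**2)) = 2372*(40597 + (-15 + (-11 + 12)**2)) = 2372*(40597 + (-15 + 1**2)) = 2372*(40597 + (-15 + 1)) = 2372*(40597 - 14) = 2372*40583 = 96262876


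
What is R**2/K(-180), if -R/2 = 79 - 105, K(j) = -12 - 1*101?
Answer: -2704/113 ≈ -23.929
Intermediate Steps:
K(j) = -113 (K(j) = -12 - 101 = -113)
R = 52 (R = -2*(79 - 105) = -2*(-26) = 52)
R**2/K(-180) = 52**2/(-113) = 2704*(-1/113) = -2704/113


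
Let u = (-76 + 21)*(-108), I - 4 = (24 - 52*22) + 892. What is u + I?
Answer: 5716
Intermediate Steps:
I = -224 (I = 4 + ((24 - 52*22) + 892) = 4 + ((24 - 1144) + 892) = 4 + (-1120 + 892) = 4 - 228 = -224)
u = 5940 (u = -55*(-108) = 5940)
u + I = 5940 - 224 = 5716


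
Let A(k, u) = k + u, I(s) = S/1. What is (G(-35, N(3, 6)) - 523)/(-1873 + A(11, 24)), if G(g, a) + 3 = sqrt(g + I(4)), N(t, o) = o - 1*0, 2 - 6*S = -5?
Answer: 263/919 - I*sqrt(1218)/11028 ≈ 0.28618 - 0.0031647*I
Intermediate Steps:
S = 7/6 (S = 1/3 - 1/6*(-5) = 1/3 + 5/6 = 7/6 ≈ 1.1667)
N(t, o) = o (N(t, o) = o + 0 = o)
I(s) = 7/6 (I(s) = (7/6)/1 = (7/6)*1 = 7/6)
G(g, a) = -3 + sqrt(7/6 + g) (G(g, a) = -3 + sqrt(g + 7/6) = -3 + sqrt(7/6 + g))
(G(-35, N(3, 6)) - 523)/(-1873 + A(11, 24)) = ((-3 + sqrt(42 + 36*(-35))/6) - 523)/(-1873 + (11 + 24)) = ((-3 + sqrt(42 - 1260)/6) - 523)/(-1873 + 35) = ((-3 + sqrt(-1218)/6) - 523)/(-1838) = ((-3 + (I*sqrt(1218))/6) - 523)*(-1/1838) = ((-3 + I*sqrt(1218)/6) - 523)*(-1/1838) = (-526 + I*sqrt(1218)/6)*(-1/1838) = 263/919 - I*sqrt(1218)/11028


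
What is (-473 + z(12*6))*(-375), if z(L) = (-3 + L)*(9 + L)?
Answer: -1918500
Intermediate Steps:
(-473 + z(12*6))*(-375) = (-473 + (-27 + (12*6)**2 + 6*(12*6)))*(-375) = (-473 + (-27 + 72**2 + 6*72))*(-375) = (-473 + (-27 + 5184 + 432))*(-375) = (-473 + 5589)*(-375) = 5116*(-375) = -1918500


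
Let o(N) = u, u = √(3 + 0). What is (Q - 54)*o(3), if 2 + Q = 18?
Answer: -38*√3 ≈ -65.818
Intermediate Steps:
Q = 16 (Q = -2 + 18 = 16)
u = √3 ≈ 1.7320
o(N) = √3
(Q - 54)*o(3) = (16 - 54)*√3 = -38*√3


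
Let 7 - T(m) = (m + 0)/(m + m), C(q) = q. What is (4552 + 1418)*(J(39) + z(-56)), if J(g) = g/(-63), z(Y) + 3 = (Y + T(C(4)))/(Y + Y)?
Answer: -303475/16 ≈ -18967.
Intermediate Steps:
T(m) = 13/2 (T(m) = 7 - (m + 0)/(m + m) = 7 - m/(2*m) = 7 - m*1/(2*m) = 7 - 1*1/2 = 7 - 1/2 = 13/2)
z(Y) = -3 + (13/2 + Y)/(2*Y) (z(Y) = -3 + (Y + 13/2)/(Y + Y) = -3 + (13/2 + Y)/((2*Y)) = -3 + (13/2 + Y)*(1/(2*Y)) = -3 + (13/2 + Y)/(2*Y))
J(g) = -g/63 (J(g) = g*(-1/63) = -g/63)
(4552 + 1418)*(J(39) + z(-56)) = (4552 + 1418)*(-1/63*39 + (1/4)*(13 - 10*(-56))/(-56)) = 5970*(-13/21 + (1/4)*(-1/56)*(13 + 560)) = 5970*(-13/21 + (1/4)*(-1/56)*573) = 5970*(-13/21 - 573/224) = 5970*(-305/96) = -303475/16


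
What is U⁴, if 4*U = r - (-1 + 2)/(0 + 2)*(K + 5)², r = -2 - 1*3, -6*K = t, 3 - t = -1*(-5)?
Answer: 895745041/1679616 ≈ 533.30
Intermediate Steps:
t = -2 (t = 3 - (-1)*(-5) = 3 - 1*5 = 3 - 5 = -2)
K = ⅓ (K = -⅙*(-2) = ⅓ ≈ 0.33333)
r = -5 (r = -2 - 3 = -5)
U = -173/36 (U = (-5 - (-1 + 2)/(0 + 2)*(⅓ + 5)²)/4 = (-5 - 1/2*(16/3)²)/4 = (-5 - 1*(½)*256/9)/4 = (-5 - 256/(2*9))/4 = (-5 - 1*128/9)/4 = (-5 - 128/9)/4 = (¼)*(-173/9) = -173/36 ≈ -4.8056)
U⁴ = (-173/36)⁴ = 895745041/1679616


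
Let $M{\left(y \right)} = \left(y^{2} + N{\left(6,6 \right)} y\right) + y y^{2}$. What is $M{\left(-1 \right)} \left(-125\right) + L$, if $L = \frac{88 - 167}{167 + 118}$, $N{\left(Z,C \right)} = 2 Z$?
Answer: $\frac{427421}{285} \approx 1499.7$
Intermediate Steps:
$L = - \frac{79}{285} \approx -0.27719$
$M{\left(y \right)} = y^{2} + y^{3} + 12 y$ ($M{\left(y \right)} = \left(y^{2} + 2 \cdot 6 y\right) + y y^{2} = \left(y^{2} + 12 y\right) + y^{3} = y^{2} + y^{3} + 12 y$)
$M{\left(-1 \right)} \left(-125\right) + L = - (12 - 1 + \left(-1\right)^{2}) \left(-125\right) - \frac{79}{285} = - (12 - 1 + 1) \left(-125\right) - \frac{79}{285} = \left(-1\right) 12 \left(-125\right) - \frac{79}{285} = \left(-12\right) \left(-125\right) - \frac{79}{285} = 1500 - \frac{79}{285} = \frac{427421}{285}$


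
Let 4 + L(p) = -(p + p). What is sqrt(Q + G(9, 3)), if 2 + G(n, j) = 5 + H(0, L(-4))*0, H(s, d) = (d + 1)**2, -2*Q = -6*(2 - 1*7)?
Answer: 2*I*sqrt(3) ≈ 3.4641*I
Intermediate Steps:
Q = -15 (Q = -(-3)*(2 - 1*7) = -(-3)*(2 - 7) = -(-3)*(-5) = -1/2*30 = -15)
L(p) = -4 - 2*p (L(p) = -4 - (p + p) = -4 - 2*p)
H(s, d) = (1 + d)**2
G(n, j) = 3 (G(n, j) = -2 + (5 + (1 + (-4 - 2*(-4)))**2*0) = -2 + (5 + (1 + (-4 + 8))**2*0) = -2 + (5 + (1 + 4)**2*0) = -2 + (5 + 5**2*0) = -2 + (5 + 25*0) = -2 + (5 + 0) = -2 + 5 = 3)
sqrt(Q + G(9, 3)) = sqrt(-15 + 3) = sqrt(-12) = 2*I*sqrt(3)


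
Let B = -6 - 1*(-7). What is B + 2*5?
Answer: 11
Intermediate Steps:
B = 1 (B = -6 + 7 = 1)
B + 2*5 = 1 + 2*5 = 1 + 10 = 11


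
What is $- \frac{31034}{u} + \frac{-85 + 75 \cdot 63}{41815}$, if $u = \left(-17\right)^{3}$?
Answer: $\frac{264096606}{41087419} \approx 6.4277$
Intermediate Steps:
$u = -4913$
$- \frac{31034}{u} + \frac{-85 + 75 \cdot 63}{41815} = - \frac{31034}{-4913} + \frac{-85 + 75 \cdot 63}{41815} = \left(-31034\right) \left(- \frac{1}{4913}\right) + \left(-85 + 4725\right) \frac{1}{41815} = \frac{31034}{4913} + 4640 \cdot \frac{1}{41815} = \frac{31034}{4913} + \frac{928}{8363} = \frac{264096606}{41087419}$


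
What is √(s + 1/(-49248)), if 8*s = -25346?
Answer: I*√5929139126/1368 ≈ 56.287*I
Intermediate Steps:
s = -12673/4 (s = (⅛)*(-25346) = -12673/4 ≈ -3168.3)
√(s + 1/(-49248)) = √(-12673/4 + 1/(-49248)) = √(-12673/4 - 1/49248) = √(-156029977/49248) = I*√5929139126/1368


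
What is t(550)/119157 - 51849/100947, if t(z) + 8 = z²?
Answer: 1159880411/572787699 ≈ 2.0250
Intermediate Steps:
t(z) = -8 + z²
t(550)/119157 - 51849/100947 = (-8 + 550²)/119157 - 51849/100947 = (-8 + 302500)*(1/119157) - 51849*1/100947 = 302492*(1/119157) - 2469/4807 = 302492/119157 - 2469/4807 = 1159880411/572787699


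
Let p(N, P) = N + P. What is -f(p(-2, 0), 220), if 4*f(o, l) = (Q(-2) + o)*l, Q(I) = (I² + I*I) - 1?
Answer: -275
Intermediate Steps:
Q(I) = -1 + 2*I² (Q(I) = (I² + I²) - 1 = 2*I² - 1 = -1 + 2*I²)
f(o, l) = l*(7 + o)/4 (f(o, l) = (((-1 + 2*(-2)²) + o)*l)/4 = (((-1 + 2*4) + o)*l)/4 = (((-1 + 8) + o)*l)/4 = ((7 + o)*l)/4 = (l*(7 + o))/4 = l*(7 + o)/4)
-f(p(-2, 0), 220) = -220*(7 + (-2 + 0))/4 = -220*(7 - 2)/4 = -220*5/4 = -1*275 = -275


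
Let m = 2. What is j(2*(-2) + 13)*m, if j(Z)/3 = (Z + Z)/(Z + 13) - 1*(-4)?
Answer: 318/11 ≈ 28.909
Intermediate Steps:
j(Z) = 12 + 6*Z/(13 + Z) (j(Z) = 3*((Z + Z)/(Z + 13) - 1*(-4)) = 3*((2*Z)/(13 + Z) + 4) = 3*(2*Z/(13 + Z) + 4) = 3*(4 + 2*Z/(13 + Z)) = 12 + 6*Z/(13 + Z))
j(2*(-2) + 13)*m = (6*(26 + 3*(2*(-2) + 13))/(13 + (2*(-2) + 13)))*2 = (6*(26 + 3*(-4 + 13))/(13 + (-4 + 13)))*2 = (6*(26 + 3*9)/(13 + 9))*2 = (6*(26 + 27)/22)*2 = (6*(1/22)*53)*2 = (159/11)*2 = 318/11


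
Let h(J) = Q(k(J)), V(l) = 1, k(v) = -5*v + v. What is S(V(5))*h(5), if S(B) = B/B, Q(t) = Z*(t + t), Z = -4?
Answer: 160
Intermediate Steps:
k(v) = -4*v
Q(t) = -8*t (Q(t) = -4*(t + t) = -8*t)
h(J) = 32*J (h(J) = -(-32)*J = 32*J)
S(B) = 1
S(V(5))*h(5) = 1*(32*5) = 1*160 = 160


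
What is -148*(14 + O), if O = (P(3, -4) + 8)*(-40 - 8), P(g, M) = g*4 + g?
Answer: 161320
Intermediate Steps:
P(g, M) = 5*g (P(g, M) = 4*g + g = 5*g)
O = -1104 (O = (5*3 + 8)*(-40 - 8) = (15 + 8)*(-48) = 23*(-48) = -1104)
-148*(14 + O) = -148*(14 - 1104) = -148*(-1090) = 161320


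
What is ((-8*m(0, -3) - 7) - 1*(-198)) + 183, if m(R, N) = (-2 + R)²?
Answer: 342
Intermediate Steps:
((-8*m(0, -3) - 7) - 1*(-198)) + 183 = ((-8*(-2 + 0)² - 7) - 1*(-198)) + 183 = ((-8*(-2)² - 7) + 198) + 183 = ((-8*4 - 7) + 198) + 183 = ((-32 - 7) + 198) + 183 = (-39 + 198) + 183 = 159 + 183 = 342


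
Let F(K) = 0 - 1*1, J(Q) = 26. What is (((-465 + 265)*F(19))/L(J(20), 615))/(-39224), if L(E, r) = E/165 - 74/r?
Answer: -56375/411852 ≈ -0.13688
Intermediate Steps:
L(E, r) = -74/r + E/165 (L(E, r) = E*(1/165) - 74/r = E/165 - 74/r = -74/r + E/165)
F(K) = -1 (F(K) = 0 - 1 = -1)
(((-465 + 265)*F(19))/L(J(20), 615))/(-39224) = (((-465 + 265)*(-1))/(-74/615 + (1/165)*26))/(-39224) = ((-200*(-1))/(-74*1/615 + 26/165))*(-1/39224) = (200/(-74/615 + 26/165))*(-1/39224) = (200/(84/2255))*(-1/39224) = (200*(2255/84))*(-1/39224) = (112750/21)*(-1/39224) = -56375/411852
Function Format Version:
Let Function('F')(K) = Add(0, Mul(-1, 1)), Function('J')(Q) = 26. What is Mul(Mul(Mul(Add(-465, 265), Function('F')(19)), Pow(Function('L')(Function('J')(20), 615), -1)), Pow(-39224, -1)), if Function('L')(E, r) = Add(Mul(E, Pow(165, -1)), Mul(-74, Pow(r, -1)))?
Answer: Rational(-56375, 411852) ≈ -0.13688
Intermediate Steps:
Function('L')(E, r) = Add(Mul(-74, Pow(r, -1)), Mul(Rational(1, 165), E)) (Function('L')(E, r) = Add(Mul(E, Rational(1, 165)), Mul(-74, Pow(r, -1))) = Add(Mul(Rational(1, 165), E), Mul(-74, Pow(r, -1))) = Add(Mul(-74, Pow(r, -1)), Mul(Rational(1, 165), E)))
Function('F')(K) = -1 (Function('F')(K) = Add(0, -1) = -1)
Mul(Mul(Mul(Add(-465, 265), Function('F')(19)), Pow(Function('L')(Function('J')(20), 615), -1)), Pow(-39224, -1)) = Mul(Mul(Mul(Add(-465, 265), -1), Pow(Add(Mul(-74, Pow(615, -1)), Mul(Rational(1, 165), 26)), -1)), Pow(-39224, -1)) = Mul(Mul(Mul(-200, -1), Pow(Add(Mul(-74, Rational(1, 615)), Rational(26, 165)), -1)), Rational(-1, 39224)) = Mul(Mul(200, Pow(Add(Rational(-74, 615), Rational(26, 165)), -1)), Rational(-1, 39224)) = Mul(Mul(200, Pow(Rational(84, 2255), -1)), Rational(-1, 39224)) = Mul(Mul(200, Rational(2255, 84)), Rational(-1, 39224)) = Mul(Rational(112750, 21), Rational(-1, 39224)) = Rational(-56375, 411852)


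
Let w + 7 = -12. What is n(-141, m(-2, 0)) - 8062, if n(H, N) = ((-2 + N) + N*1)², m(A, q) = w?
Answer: -6462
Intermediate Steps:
w = -19 (w = -7 - 12 = -19)
m(A, q) = -19
n(H, N) = (-2 + 2*N)² (n(H, N) = ((-2 + N) + N)² = (-2 + 2*N)²)
n(-141, m(-2, 0)) - 8062 = 4*(-1 - 19)² - 8062 = 4*(-20)² - 8062 = 4*400 - 8062 = 1600 - 8062 = -6462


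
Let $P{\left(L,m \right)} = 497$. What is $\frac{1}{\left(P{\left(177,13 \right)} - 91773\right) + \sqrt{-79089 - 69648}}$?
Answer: $- \frac{91276}{8331456913} - \frac{i \sqrt{148737}}{8331456913} \approx -1.0956 \cdot 10^{-5} - 4.629 \cdot 10^{-8} i$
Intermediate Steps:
$\frac{1}{\left(P{\left(177,13 \right)} - 91773\right) + \sqrt{-79089 - 69648}} = \frac{1}{\left(497 - 91773\right) + \sqrt{-79089 - 69648}} = \frac{1}{-91276 + \sqrt{-148737}} = \frac{1}{-91276 + i \sqrt{148737}}$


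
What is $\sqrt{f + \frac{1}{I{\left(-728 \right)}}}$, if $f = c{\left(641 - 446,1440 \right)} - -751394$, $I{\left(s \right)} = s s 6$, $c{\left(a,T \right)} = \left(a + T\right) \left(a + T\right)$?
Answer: $\frac{\sqrt{65339757939462}}{4368} \approx 1850.6$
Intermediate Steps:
$c{\left(a,T \right)} = \left(T + a\right)^{2}$ ($c{\left(a,T \right)} = \left(T + a\right) \left(T + a\right) = \left(T + a\right)^{2}$)
$I{\left(s \right)} = 6 s^{2}$ ($I{\left(s \right)} = s^{2} \cdot 6 = 6 s^{2}$)
$f = 3424619$ ($f = \left(1440 + \left(641 - 446\right)\right)^{2} - -751394 = \left(1440 + 195\right)^{2} + 751394 = 1635^{2} + 751394 = 2673225 + 751394 = 3424619$)
$\sqrt{f + \frac{1}{I{\left(-728 \right)}}} = \sqrt{3424619 + \frac{1}{6 \left(-728\right)^{2}}} = \sqrt{3424619 + \frac{1}{6 \cdot 529984}} = \sqrt{3424619 + \frac{1}{3179904}} = \sqrt{\frac{10889959656577}{3179904}} = \frac{\sqrt{65339757939462}}{4368}$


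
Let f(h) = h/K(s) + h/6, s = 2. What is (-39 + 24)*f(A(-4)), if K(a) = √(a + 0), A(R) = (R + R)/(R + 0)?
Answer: -5 - 15*√2 ≈ -26.213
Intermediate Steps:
A(R) = 2 (A(R) = (2*R)/R = 2)
K(a) = √a
f(h) = h/6 + h*√2/2 (f(h) = h/(√2) + h/6 = h*(√2/2) + h*(⅙) = h*√2/2 + h/6 = h/6 + h*√2/2)
(-39 + 24)*f(A(-4)) = (-39 + 24)*((⅙)*2*(1 + 3*√2)) = -15*(⅓ + √2) = -5 - 15*√2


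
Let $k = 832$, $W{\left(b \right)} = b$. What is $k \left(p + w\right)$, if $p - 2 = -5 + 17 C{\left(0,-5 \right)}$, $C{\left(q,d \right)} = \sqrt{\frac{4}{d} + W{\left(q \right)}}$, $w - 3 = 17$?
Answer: $14144 + \frac{28288 i \sqrt{5}}{5} \approx 14144.0 + 12651.0 i$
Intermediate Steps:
$w = 20$ ($w = 3 + 17 = 20$)
$C{\left(q,d \right)} = \sqrt{q + \frac{4}{d}}$ ($C{\left(q,d \right)} = \sqrt{\frac{4}{d} + q} = \sqrt{q + \frac{4}{d}}$)
$p = -3 + \frac{34 i \sqrt{5}}{5}$ ($p = 2 - \left(5 - 17 \sqrt{0 + \frac{4}{-5}}\right) = 2 - \left(5 - 17 \sqrt{0 + 4 \left(- \frac{1}{5}\right)}\right) = 2 - \left(5 - 17 \sqrt{0 - \frac{4}{5}}\right) = 2 - \left(5 - 17 \sqrt{- \frac{4}{5}}\right) = 2 - \left(5 - 17 \frac{2 i \sqrt{5}}{5}\right) = 2 - \left(5 - \frac{34 i \sqrt{5}}{5}\right) = -3 + \frac{34 i \sqrt{5}}{5} \approx -3.0 + 15.205 i$)
$k \left(p + w\right) = 832 \left(\left(-3 + \frac{34 i \sqrt{5}}{5}\right) + 20\right) = 832 \left(17 + \frac{34 i \sqrt{5}}{5}\right) = 14144 + \frac{28288 i \sqrt{5}}{5}$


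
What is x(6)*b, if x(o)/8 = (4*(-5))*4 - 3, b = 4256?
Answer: -2825984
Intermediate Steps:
x(o) = -664 (x(o) = 8*((4*(-5))*4 - 3) = 8*(-20*4 - 3) = 8*(-80 - 3) = 8*(-83) = -664)
x(6)*b = -664*4256 = -2825984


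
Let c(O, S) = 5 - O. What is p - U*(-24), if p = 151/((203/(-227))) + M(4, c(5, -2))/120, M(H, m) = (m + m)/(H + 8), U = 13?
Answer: 29059/203 ≈ 143.15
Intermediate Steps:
M(H, m) = 2*m/(8 + H) (M(H, m) = (2*m)/(8 + H) = 2*m/(8 + H))
p = -34277/203 (p = 151/((203/(-227))) + (2*(5 - 1*5)/(8 + 4))/120 = 151/((203*(-1/227))) + (2*(5 - 5)/12)*(1/120) = 151/(-203/227) + (2*0*(1/12))*(1/120) = 151*(-227/203) + 0*(1/120) = -34277/203 + 0 = -34277/203 ≈ -168.85)
p - U*(-24) = -34277/203 - 13*(-24) = -34277/203 - 1*(-312) = -34277/203 + 312 = 29059/203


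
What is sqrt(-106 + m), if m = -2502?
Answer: 4*I*sqrt(163) ≈ 51.069*I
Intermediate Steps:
sqrt(-106 + m) = sqrt(-106 - 2502) = sqrt(-2608) = 4*I*sqrt(163)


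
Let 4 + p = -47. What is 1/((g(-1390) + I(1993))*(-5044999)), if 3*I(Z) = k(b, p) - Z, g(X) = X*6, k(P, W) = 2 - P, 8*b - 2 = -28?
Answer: 12/545016286969 ≈ 2.2018e-11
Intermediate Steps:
p = -51 (p = -4 - 47 = -51)
b = -13/4 (b = 1/4 + (1/8)*(-28) = 1/4 - 7/2 = -13/4 ≈ -3.2500)
g(X) = 6*X
I(Z) = 7/4 - Z/3 (I(Z) = ((2 - 1*(-13/4)) - Z)/3 = ((2 + 13/4) - Z)/3 = (21/4 - Z)/3 = 7/4 - Z/3)
1/((g(-1390) + I(1993))*(-5044999)) = 1/((6*(-1390) + (7/4 - 1/3*1993))*(-5044999)) = -1/5044999/(-8340 + (7/4 - 1993/3)) = -1/5044999/(-8340 - 7951/12) = -1/5044999/(-108031/12) = -12/108031*(-1/5044999) = 12/545016286969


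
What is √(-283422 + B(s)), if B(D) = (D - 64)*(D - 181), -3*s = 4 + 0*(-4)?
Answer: I*√2443586/3 ≈ 521.07*I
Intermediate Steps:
s = -4/3 (s = -(4 + 0*(-4))/3 = -(4 + 0)/3 = -⅓*4 = -4/3 ≈ -1.3333)
B(D) = (-181 + D)*(-64 + D) (B(D) = (-64 + D)*(-181 + D) = (-181 + D)*(-64 + D))
√(-283422 + B(s)) = √(-283422 + (11584 + (-4/3)² - 245*(-4/3))) = √(-283422 + (11584 + 16/9 + 980/3)) = √(-283422 + 107212/9) = √(-2443586/9) = I*√2443586/3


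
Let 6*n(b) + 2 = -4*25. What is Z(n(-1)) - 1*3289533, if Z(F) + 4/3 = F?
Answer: -9868654/3 ≈ -3.2896e+6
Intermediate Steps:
n(b) = -17 (n(b) = -⅓ + (-4*25)/6 = -⅓ + (⅙)*(-100) = -⅓ - 50/3 = -17)
Z(F) = -4/3 + F
Z(n(-1)) - 1*3289533 = (-4/3 - 17) - 1*3289533 = -55/3 - 3289533 = -9868654/3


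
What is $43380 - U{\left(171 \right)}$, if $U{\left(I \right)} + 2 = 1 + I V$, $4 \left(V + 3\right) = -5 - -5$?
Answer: $43894$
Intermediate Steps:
$V = -3$ ($V = -3 + \frac{-5 - -5}{4} = -3 + \frac{-5 + 5}{4} = -3 + \frac{1}{4} \cdot 0 = -3 + 0 = -3$)
$U{\left(I \right)} = -1 - 3 I$ ($U{\left(I \right)} = -2 + \left(1 + I \left(-3\right)\right) = -2 - \left(-1 + 3 I\right) = -1 - 3 I$)
$43380 - U{\left(171 \right)} = 43380 - \left(-1 - 513\right) = 43380 - -514 = 43380 + 514 = 43894$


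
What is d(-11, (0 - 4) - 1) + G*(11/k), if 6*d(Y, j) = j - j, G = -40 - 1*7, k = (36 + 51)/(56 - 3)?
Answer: -27401/87 ≈ -314.95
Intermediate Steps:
k = 87/53 ≈ 1.6415
G = -47 (G = -40 - 7 = -47)
d(Y, j) = 0 (d(Y, j) = (j - j)/6 = (1/6)*0 = 0)
d(-11, (0 - 4) - 1) + G*(11/k) = 0 - 517/87/53 = 0 - 517*53/87 = 0 - 47*583/87 = 0 - 27401/87 = -27401/87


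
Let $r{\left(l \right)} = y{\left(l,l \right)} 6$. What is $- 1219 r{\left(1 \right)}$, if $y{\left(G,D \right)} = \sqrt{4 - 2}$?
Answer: $- 7314 \sqrt{2} \approx -10344.0$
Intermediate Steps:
$y{\left(G,D \right)} = \sqrt{2}$
$r{\left(l \right)} = 6 \sqrt{2}$ ($r{\left(l \right)} = \sqrt{2} \cdot 6 = 6 \sqrt{2}$)
$- 1219 r{\left(1 \right)} = - 1219 \cdot 6 \sqrt{2} = - 7314 \sqrt{2}$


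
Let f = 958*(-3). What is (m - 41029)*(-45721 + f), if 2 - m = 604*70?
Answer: 4048303665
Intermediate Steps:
m = -42278 (m = 2 - 604*70 = 2 - 1*42280 = 2 - 42280 = -42278)
f = -2874
(m - 41029)*(-45721 + f) = (-42278 - 41029)*(-45721 - 2874) = -83307*(-48595) = 4048303665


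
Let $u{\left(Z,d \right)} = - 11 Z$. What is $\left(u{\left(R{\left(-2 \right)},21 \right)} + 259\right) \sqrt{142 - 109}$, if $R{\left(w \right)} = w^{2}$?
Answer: $215 \sqrt{33} \approx 1235.1$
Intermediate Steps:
$\left(u{\left(R{\left(-2 \right)},21 \right)} + 259\right) \sqrt{142 - 109} = \left(- 11 \left(-2\right)^{2} + 259\right) \sqrt{142 - 109} = \left(\left(-11\right) 4 + 259\right) \sqrt{33} = \left(-44 + 259\right) \sqrt{33} = 215 \sqrt{33}$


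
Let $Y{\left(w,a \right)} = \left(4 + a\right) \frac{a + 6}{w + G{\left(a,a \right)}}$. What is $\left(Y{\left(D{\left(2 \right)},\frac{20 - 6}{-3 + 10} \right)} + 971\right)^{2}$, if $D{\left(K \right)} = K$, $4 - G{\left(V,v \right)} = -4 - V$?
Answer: $950625$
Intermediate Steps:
$G{\left(V,v \right)} = 8 + V$ ($G{\left(V,v \right)} = 4 - \left(-4 - V\right) = 4 + \left(4 + V\right) = 8 + V$)
$Y{\left(w,a \right)} = \frac{\left(4 + a\right) \left(6 + a\right)}{8 + a + w}$ ($Y{\left(w,a \right)} = \left(4 + a\right) \frac{a + 6}{w + \left(8 + a\right)} = \left(4 + a\right) \frac{6 + a}{8 + a + w} = \frac{\left(4 + a\right) \left(6 + a\right)}{8 + a + w}$)
$\left(Y{\left(D{\left(2 \right)},\frac{20 - 6}{-3 + 10} \right)} + 971\right)^{2} = \left(\frac{24 + \left(\frac{20 - 6}{-3 + 10}\right)^{2} + 10 \frac{20 - 6}{-3 + 10}}{8 + \frac{20 - 6}{-3 + 10} + 2} + 971\right)^{2} = \left(\frac{24 + \left(\frac{14}{7}\right)^{2} + 10 \cdot \frac{14}{7}}{8 + \frac{14}{7} + 2} + 971\right)^{2} = \left(\frac{24 + \left(14 \cdot \frac{1}{7}\right)^{2} + 10 \cdot 14 \cdot \frac{1}{7}}{8 + 14 \cdot \frac{1}{7} + 2} + 971\right)^{2} = \left(\frac{24 + 2^{2} + 10 \cdot 2}{8 + 2 + 2} + 971\right)^{2} = \left(\frac{24 + 4 + 20}{12} + 971\right)^{2} = \left(\frac{1}{12} \cdot 48 + 971\right)^{2} = \left(4 + 971\right)^{2} = 975^{2} = 950625$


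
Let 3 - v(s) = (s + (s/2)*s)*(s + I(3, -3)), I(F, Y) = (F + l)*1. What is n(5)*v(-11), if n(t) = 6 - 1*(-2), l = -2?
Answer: 3984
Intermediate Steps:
I(F, Y) = -2 + F (I(F, Y) = (F - 2)*1 = (-2 + F)*1 = -2 + F)
v(s) = 3 - (1 + s)*(s + s**2/2) (v(s) = 3 - (s + (s/2)*s)*(s + (-2 + 3)) = 3 - (s + (s*(1/2))*s)*(s + 1) = 3 - (s + (s/2)*s)*(1 + s) = 3 - (s + s**2/2)*(1 + s) = 3 - (1 + s)*(s + s**2/2))
n(t) = 8 (n(t) = 6 + 2 = 8)
n(5)*v(-11) = 8*(3 - 1*(-11) - 3/2*(-11)**2 - 1/2*(-11)**3) = 8*(3 + 11 - 3/2*121 - 1/2*(-1331)) = 8*(3 + 11 - 363/2 + 1331/2) = 8*498 = 3984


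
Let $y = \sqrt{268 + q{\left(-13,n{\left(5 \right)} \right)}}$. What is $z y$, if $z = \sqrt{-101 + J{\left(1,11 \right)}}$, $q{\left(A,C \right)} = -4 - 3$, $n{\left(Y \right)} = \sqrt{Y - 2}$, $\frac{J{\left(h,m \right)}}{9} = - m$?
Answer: $30 i \sqrt{58} \approx 228.47 i$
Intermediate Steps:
$J{\left(h,m \right)} = - 9 m$ ($J{\left(h,m \right)} = 9 \left(- m\right) = - 9 m$)
$n{\left(Y \right)} = \sqrt{-2 + Y}$
$q{\left(A,C \right)} = -7$
$y = 3 \sqrt{29}$ ($y = \sqrt{268 - 7} = \sqrt{261} = 3 \sqrt{29} \approx 16.155$)
$z = 10 i \sqrt{2}$ ($z = \sqrt{-101 - 99} = \sqrt{-200} = 10 i \sqrt{2} \approx 14.142 i$)
$z y = 10 i \sqrt{2} \cdot 3 \sqrt{29} = 30 i \sqrt{58}$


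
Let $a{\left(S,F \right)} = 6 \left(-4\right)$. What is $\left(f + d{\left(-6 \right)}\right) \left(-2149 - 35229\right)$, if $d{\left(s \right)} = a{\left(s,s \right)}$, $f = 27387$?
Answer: $-1022774214$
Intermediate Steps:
$a{\left(S,F \right)} = -24$
$d{\left(s \right)} = -24$
$\left(f + d{\left(-6 \right)}\right) \left(-2149 - 35229\right) = \left(27387 - 24\right) \left(-2149 - 35229\right) = 27363 \left(-37378\right) = -1022774214$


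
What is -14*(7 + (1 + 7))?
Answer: -210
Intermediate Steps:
-14*(7 + (1 + 7)) = -14*(7 + 8) = -14*15 = -210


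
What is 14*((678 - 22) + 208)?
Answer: 12096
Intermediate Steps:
14*((678 - 22) + 208) = 14*(656 + 208) = 14*864 = 12096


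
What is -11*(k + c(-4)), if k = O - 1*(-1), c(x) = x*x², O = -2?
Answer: 715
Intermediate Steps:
c(x) = x³
k = -1 (k = -2 - 1*(-1) = -2 + 1 = -1)
-11*(k + c(-4)) = -11*(-1 + (-4)³) = -11*(-1 - 64) = -11*(-65) = 715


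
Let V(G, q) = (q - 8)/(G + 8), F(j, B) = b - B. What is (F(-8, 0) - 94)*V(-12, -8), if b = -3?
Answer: -388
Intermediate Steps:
F(j, B) = -3 - B
V(G, q) = (-8 + q)/(8 + G)
(F(-8, 0) - 94)*V(-12, -8) = ((-3 - 1*0) - 94)*((-8 - 8)/(8 - 12)) = ((-3 + 0) - 94)*(-16/(-4)) = (-3 - 94)*(-¼*(-16)) = -97*4 = -388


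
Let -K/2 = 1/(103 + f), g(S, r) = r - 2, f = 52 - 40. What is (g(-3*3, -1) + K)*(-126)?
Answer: 43722/115 ≈ 380.19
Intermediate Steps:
f = 12
g(S, r) = -2 + r
K = -2/115 (K = -2/(103 + 12) = -2/115 ≈ -0.017391)
(g(-3*3, -1) + K)*(-126) = ((-2 - 1) - 2/115)*(-126) = (-3 - 2/115)*(-126) = -347/115*(-126) = 43722/115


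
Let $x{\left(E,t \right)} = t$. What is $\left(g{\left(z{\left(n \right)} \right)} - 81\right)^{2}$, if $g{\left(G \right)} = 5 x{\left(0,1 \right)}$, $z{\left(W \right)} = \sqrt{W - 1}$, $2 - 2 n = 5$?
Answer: $5776$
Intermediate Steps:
$n = - \frac{3}{2}$ ($n = 1 - \frac{5}{2} = - \frac{3}{2} \approx -1.5$)
$z{\left(W \right)} = \sqrt{-1 + W}$
$g{\left(G \right)} = 5$ ($g{\left(G \right)} = 5 \cdot 1 = 5$)
$\left(g{\left(z{\left(n \right)} \right)} - 81\right)^{2} = \left(5 - 81\right)^{2} = \left(-76\right)^{2} = 5776$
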